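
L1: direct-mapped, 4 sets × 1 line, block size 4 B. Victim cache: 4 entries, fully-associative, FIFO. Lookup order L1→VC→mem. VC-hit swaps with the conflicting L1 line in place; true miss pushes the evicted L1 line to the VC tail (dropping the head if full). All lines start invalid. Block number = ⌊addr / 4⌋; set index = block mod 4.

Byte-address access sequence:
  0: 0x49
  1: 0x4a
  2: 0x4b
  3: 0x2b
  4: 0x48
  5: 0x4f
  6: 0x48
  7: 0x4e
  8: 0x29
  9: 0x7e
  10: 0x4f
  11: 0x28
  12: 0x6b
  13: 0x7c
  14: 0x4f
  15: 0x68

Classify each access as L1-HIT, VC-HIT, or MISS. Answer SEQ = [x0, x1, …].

  [0] addr=0x49 blk=18 s=2: MISS | VC []
  [1] addr=0x4a blk=18 s=2: L1-HIT | VC []
  [2] addr=0x4b blk=18 s=2: L1-HIT | VC []
  [3] addr=0x2b blk=10 s=2: MISS | VC [18]
  [4] addr=0x48 blk=18 s=2: VC-HIT | VC [10]
  [5] addr=0x4f blk=19 s=3: MISS | VC [10]
  [6] addr=0x48 blk=18 s=2: L1-HIT | VC [10]
  [7] addr=0x4e blk=19 s=3: L1-HIT | VC [10]
  [8] addr=0x29 blk=10 s=2: VC-HIT | VC [18]
  [9] addr=0x7e blk=31 s=3: MISS | VC [18, 19]
  [10] addr=0x4f blk=19 s=3: VC-HIT | VC [18, 31]
  [11] addr=0x28 blk=10 s=2: L1-HIT | VC [18, 31]
  [12] addr=0x6b blk=26 s=2: MISS | VC [18, 31, 10]
  [13] addr=0x7c blk=31 s=3: VC-HIT | VC [18, 19, 10]
  [14] addr=0x4f blk=19 s=3: VC-HIT | VC [18, 31, 10]
  [15] addr=0x68 blk=26 s=2: L1-HIT | VC [18, 31, 10]

SEQ = [MISS, L1-HIT, L1-HIT, MISS, VC-HIT, MISS, L1-HIT, L1-HIT, VC-HIT, MISS, VC-HIT, L1-HIT, MISS, VC-HIT, VC-HIT, L1-HIT]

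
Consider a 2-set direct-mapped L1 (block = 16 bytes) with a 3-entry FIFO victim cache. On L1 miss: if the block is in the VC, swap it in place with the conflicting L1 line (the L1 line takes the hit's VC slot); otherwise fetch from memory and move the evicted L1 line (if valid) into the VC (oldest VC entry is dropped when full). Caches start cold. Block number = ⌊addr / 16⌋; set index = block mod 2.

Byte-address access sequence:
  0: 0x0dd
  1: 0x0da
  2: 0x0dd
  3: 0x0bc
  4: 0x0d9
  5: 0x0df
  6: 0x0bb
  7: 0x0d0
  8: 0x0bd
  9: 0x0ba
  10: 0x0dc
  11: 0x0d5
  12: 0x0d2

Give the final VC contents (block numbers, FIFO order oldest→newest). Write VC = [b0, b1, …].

VC = [11]

0: 0xdd (blk 13, set 1) → MISS  vc=[]
1: 0xda (blk 13, set 1) → L1-HIT  vc=[]
2: 0xdd (blk 13, set 1) → L1-HIT  vc=[]
3: 0xbc (blk 11, set 1) → MISS  vc=[13]
4: 0xd9 (blk 13, set 1) → VC-HIT  vc=[11]
5: 0xdf (blk 13, set 1) → L1-HIT  vc=[11]
6: 0xbb (blk 11, set 1) → VC-HIT  vc=[13]
7: 0xd0 (blk 13, set 1) → VC-HIT  vc=[11]
8: 0xbd (blk 11, set 1) → VC-HIT  vc=[13]
9: 0xba (blk 11, set 1) → L1-HIT  vc=[13]
10: 0xdc (blk 13, set 1) → VC-HIT  vc=[11]
11: 0xd5 (blk 13, set 1) → L1-HIT  vc=[11]
12: 0xd2 (blk 13, set 1) → L1-HIT  vc=[11]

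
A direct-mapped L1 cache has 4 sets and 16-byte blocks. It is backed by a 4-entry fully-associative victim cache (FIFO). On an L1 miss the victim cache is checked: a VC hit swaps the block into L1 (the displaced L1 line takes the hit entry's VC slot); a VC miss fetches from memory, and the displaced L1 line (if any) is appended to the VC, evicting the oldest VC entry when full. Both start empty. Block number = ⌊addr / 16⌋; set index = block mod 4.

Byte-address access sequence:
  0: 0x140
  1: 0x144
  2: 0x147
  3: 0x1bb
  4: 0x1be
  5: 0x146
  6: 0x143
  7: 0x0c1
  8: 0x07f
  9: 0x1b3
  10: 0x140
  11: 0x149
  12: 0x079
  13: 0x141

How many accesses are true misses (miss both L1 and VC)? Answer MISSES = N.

  [0] addr=0x140 blk=20 s=0: MISS | VC []
  [1] addr=0x144 blk=20 s=0: L1-HIT | VC []
  [2] addr=0x147 blk=20 s=0: L1-HIT | VC []
  [3] addr=0x1bb blk=27 s=3: MISS | VC []
  [4] addr=0x1be blk=27 s=3: L1-HIT | VC []
  [5] addr=0x146 blk=20 s=0: L1-HIT | VC []
  [6] addr=0x143 blk=20 s=0: L1-HIT | VC []
  [7] addr=0xc1 blk=12 s=0: MISS | VC [20]
  [8] addr=0x7f blk=7 s=3: MISS | VC [20, 27]
  [9] addr=0x1b3 blk=27 s=3: VC-HIT | VC [20, 7]
  [10] addr=0x140 blk=20 s=0: VC-HIT | VC [12, 7]
  [11] addr=0x149 blk=20 s=0: L1-HIT | VC [12, 7]
  [12] addr=0x79 blk=7 s=3: VC-HIT | VC [12, 27]
  [13] addr=0x141 blk=20 s=0: L1-HIT | VC [12, 27]

MISSES = 4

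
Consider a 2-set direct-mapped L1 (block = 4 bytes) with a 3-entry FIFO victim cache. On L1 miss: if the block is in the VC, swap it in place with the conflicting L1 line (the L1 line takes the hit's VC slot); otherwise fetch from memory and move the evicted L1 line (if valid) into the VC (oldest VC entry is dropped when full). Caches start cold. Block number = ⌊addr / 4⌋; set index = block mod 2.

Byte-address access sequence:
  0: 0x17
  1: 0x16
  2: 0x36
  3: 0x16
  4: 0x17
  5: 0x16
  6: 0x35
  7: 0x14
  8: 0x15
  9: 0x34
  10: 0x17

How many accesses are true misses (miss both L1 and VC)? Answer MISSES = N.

0: 0x17 (blk 5, set 1) → MISS  vc=[]
1: 0x16 (blk 5, set 1) → L1-HIT  vc=[]
2: 0x36 (blk 13, set 1) → MISS  vc=[5]
3: 0x16 (blk 5, set 1) → VC-HIT  vc=[13]
4: 0x17 (blk 5, set 1) → L1-HIT  vc=[13]
5: 0x16 (blk 5, set 1) → L1-HIT  vc=[13]
6: 0x35 (blk 13, set 1) → VC-HIT  vc=[5]
7: 0x14 (blk 5, set 1) → VC-HIT  vc=[13]
8: 0x15 (blk 5, set 1) → L1-HIT  vc=[13]
9: 0x34 (blk 13, set 1) → VC-HIT  vc=[5]
10: 0x17 (blk 5, set 1) → VC-HIT  vc=[13]

MISSES = 2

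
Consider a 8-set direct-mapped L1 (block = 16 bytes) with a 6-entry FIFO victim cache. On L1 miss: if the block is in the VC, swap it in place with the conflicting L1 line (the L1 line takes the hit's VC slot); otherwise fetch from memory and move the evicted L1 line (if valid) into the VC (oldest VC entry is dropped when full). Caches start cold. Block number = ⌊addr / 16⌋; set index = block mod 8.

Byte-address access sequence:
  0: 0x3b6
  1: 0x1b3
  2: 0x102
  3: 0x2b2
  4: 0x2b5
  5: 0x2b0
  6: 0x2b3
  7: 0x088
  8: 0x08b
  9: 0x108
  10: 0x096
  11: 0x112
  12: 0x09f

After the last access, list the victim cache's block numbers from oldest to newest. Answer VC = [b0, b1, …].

  [0] addr=0x3b6 blk=59 s=3: MISS | VC []
  [1] addr=0x1b3 blk=27 s=3: MISS | VC [59]
  [2] addr=0x102 blk=16 s=0: MISS | VC [59]
  [3] addr=0x2b2 blk=43 s=3: MISS | VC [59, 27]
  [4] addr=0x2b5 blk=43 s=3: L1-HIT | VC [59, 27]
  [5] addr=0x2b0 blk=43 s=3: L1-HIT | VC [59, 27]
  [6] addr=0x2b3 blk=43 s=3: L1-HIT | VC [59, 27]
  [7] addr=0x88 blk=8 s=0: MISS | VC [59, 27, 16]
  [8] addr=0x8b blk=8 s=0: L1-HIT | VC [59, 27, 16]
  [9] addr=0x108 blk=16 s=0: VC-HIT | VC [59, 27, 8]
  [10] addr=0x96 blk=9 s=1: MISS | VC [59, 27, 8]
  [11] addr=0x112 blk=17 s=1: MISS | VC [59, 27, 8, 9]
  [12] addr=0x9f blk=9 s=1: VC-HIT | VC [59, 27, 8, 17]

VC = [59, 27, 8, 17]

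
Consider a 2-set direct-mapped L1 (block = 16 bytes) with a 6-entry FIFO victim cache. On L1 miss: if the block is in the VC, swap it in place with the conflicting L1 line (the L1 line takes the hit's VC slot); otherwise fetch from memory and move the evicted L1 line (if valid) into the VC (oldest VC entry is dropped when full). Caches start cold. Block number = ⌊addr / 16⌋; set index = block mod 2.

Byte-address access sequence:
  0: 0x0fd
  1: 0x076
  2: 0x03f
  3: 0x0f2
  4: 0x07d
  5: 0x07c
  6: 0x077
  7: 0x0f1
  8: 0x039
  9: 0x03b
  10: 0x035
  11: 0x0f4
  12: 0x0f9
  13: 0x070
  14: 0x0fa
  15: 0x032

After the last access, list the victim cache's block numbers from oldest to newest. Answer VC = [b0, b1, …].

VC = [15, 7]

  [0] addr=0xfd blk=15 s=1: MISS | VC []
  [1] addr=0x76 blk=7 s=1: MISS | VC [15]
  [2] addr=0x3f blk=3 s=1: MISS | VC [15, 7]
  [3] addr=0xf2 blk=15 s=1: VC-HIT | VC [3, 7]
  [4] addr=0x7d blk=7 s=1: VC-HIT | VC [3, 15]
  [5] addr=0x7c blk=7 s=1: L1-HIT | VC [3, 15]
  [6] addr=0x77 blk=7 s=1: L1-HIT | VC [3, 15]
  [7] addr=0xf1 blk=15 s=1: VC-HIT | VC [3, 7]
  [8] addr=0x39 blk=3 s=1: VC-HIT | VC [15, 7]
  [9] addr=0x3b blk=3 s=1: L1-HIT | VC [15, 7]
  [10] addr=0x35 blk=3 s=1: L1-HIT | VC [15, 7]
  [11] addr=0xf4 blk=15 s=1: VC-HIT | VC [3, 7]
  [12] addr=0xf9 blk=15 s=1: L1-HIT | VC [3, 7]
  [13] addr=0x70 blk=7 s=1: VC-HIT | VC [3, 15]
  [14] addr=0xfa blk=15 s=1: VC-HIT | VC [3, 7]
  [15] addr=0x32 blk=3 s=1: VC-HIT | VC [15, 7]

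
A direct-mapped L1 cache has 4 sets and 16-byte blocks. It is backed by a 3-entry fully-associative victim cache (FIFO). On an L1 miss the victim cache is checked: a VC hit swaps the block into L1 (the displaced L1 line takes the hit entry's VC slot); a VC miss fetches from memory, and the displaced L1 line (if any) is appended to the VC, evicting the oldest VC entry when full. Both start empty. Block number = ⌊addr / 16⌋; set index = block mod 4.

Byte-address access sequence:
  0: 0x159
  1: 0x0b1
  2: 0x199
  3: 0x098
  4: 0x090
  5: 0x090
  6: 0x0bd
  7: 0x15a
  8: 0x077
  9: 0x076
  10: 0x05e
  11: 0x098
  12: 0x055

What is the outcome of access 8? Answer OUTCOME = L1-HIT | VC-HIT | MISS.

OUTCOME = MISS

0: 0x159 (blk 21, set 1) → MISS  vc=[]
1: 0xb1 (blk 11, set 3) → MISS  vc=[]
2: 0x199 (blk 25, set 1) → MISS  vc=[21]
3: 0x98 (blk 9, set 1) → MISS  vc=[21, 25]
4: 0x90 (blk 9, set 1) → L1-HIT  vc=[21, 25]
5: 0x90 (blk 9, set 1) → L1-HIT  vc=[21, 25]
6: 0xbd (blk 11, set 3) → L1-HIT  vc=[21, 25]
7: 0x15a (blk 21, set 1) → VC-HIT  vc=[9, 25]
8: 0x77 (blk 7, set 3) → MISS  vc=[9, 25, 11]
9: 0x76 (blk 7, set 3) → L1-HIT  vc=[9, 25, 11]
10: 0x5e (blk 5, set 1) → MISS  vc=[25, 11, 21]
11: 0x98 (blk 9, set 1) → MISS  vc=[11, 21, 5]
12: 0x55 (blk 5, set 1) → VC-HIT  vc=[11, 21, 9]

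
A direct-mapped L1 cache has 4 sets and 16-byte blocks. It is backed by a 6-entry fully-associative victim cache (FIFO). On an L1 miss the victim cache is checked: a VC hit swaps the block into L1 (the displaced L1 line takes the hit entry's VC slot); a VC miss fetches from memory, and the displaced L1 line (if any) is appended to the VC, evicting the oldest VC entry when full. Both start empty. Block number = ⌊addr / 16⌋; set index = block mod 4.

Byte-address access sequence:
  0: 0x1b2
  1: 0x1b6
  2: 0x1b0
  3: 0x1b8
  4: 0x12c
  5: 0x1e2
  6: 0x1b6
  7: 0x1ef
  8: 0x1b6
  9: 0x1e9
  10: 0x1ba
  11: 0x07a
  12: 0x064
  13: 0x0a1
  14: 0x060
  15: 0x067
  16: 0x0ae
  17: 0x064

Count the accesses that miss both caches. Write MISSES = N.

MISSES = 6

0: 0x1b2 (blk 27, set 3) → MISS  vc=[]
1: 0x1b6 (blk 27, set 3) → L1-HIT  vc=[]
2: 0x1b0 (blk 27, set 3) → L1-HIT  vc=[]
3: 0x1b8 (blk 27, set 3) → L1-HIT  vc=[]
4: 0x12c (blk 18, set 2) → MISS  vc=[]
5: 0x1e2 (blk 30, set 2) → MISS  vc=[18]
6: 0x1b6 (blk 27, set 3) → L1-HIT  vc=[18]
7: 0x1ef (blk 30, set 2) → L1-HIT  vc=[18]
8: 0x1b6 (blk 27, set 3) → L1-HIT  vc=[18]
9: 0x1e9 (blk 30, set 2) → L1-HIT  vc=[18]
10: 0x1ba (blk 27, set 3) → L1-HIT  vc=[18]
11: 0x7a (blk 7, set 3) → MISS  vc=[18, 27]
12: 0x64 (blk 6, set 2) → MISS  vc=[18, 27, 30]
13: 0xa1 (blk 10, set 2) → MISS  vc=[18, 27, 30, 6]
14: 0x60 (blk 6, set 2) → VC-HIT  vc=[18, 27, 30, 10]
15: 0x67 (blk 6, set 2) → L1-HIT  vc=[18, 27, 30, 10]
16: 0xae (blk 10, set 2) → VC-HIT  vc=[18, 27, 30, 6]
17: 0x64 (blk 6, set 2) → VC-HIT  vc=[18, 27, 30, 10]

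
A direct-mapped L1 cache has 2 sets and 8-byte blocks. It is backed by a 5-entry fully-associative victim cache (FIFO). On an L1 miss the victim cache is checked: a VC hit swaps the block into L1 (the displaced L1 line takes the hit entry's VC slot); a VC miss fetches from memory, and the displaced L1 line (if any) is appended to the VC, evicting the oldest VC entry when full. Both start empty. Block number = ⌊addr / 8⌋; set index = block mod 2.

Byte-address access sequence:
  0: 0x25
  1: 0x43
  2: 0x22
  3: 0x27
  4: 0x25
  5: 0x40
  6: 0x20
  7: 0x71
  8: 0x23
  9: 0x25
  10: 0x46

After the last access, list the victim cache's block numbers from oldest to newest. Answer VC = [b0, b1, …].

  [0] addr=0x25 blk=4 s=0: MISS | VC []
  [1] addr=0x43 blk=8 s=0: MISS | VC [4]
  [2] addr=0x22 blk=4 s=0: VC-HIT | VC [8]
  [3] addr=0x27 blk=4 s=0: L1-HIT | VC [8]
  [4] addr=0x25 blk=4 s=0: L1-HIT | VC [8]
  [5] addr=0x40 blk=8 s=0: VC-HIT | VC [4]
  [6] addr=0x20 blk=4 s=0: VC-HIT | VC [8]
  [7] addr=0x71 blk=14 s=0: MISS | VC [8, 4]
  [8] addr=0x23 blk=4 s=0: VC-HIT | VC [8, 14]
  [9] addr=0x25 blk=4 s=0: L1-HIT | VC [8, 14]
  [10] addr=0x46 blk=8 s=0: VC-HIT | VC [4, 14]

VC = [4, 14]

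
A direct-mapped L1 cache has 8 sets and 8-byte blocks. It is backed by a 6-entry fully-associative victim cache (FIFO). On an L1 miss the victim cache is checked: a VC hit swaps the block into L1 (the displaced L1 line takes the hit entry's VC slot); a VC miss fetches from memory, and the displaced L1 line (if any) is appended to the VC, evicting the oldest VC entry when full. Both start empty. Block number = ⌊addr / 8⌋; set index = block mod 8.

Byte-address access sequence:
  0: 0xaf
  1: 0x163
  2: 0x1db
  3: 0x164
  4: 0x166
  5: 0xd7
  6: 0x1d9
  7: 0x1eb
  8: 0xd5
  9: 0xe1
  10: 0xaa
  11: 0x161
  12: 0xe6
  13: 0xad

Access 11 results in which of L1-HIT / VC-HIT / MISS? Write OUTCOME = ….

#0 0xaf→b21/s5 MISS; vc=[]
#1 0x163→b44/s4 MISS; vc=[]
#2 0x1db→b59/s3 MISS; vc=[]
#3 0x164→b44/s4 L1-HIT; vc=[]
#4 0x166→b44/s4 L1-HIT; vc=[]
#5 0xd7→b26/s2 MISS; vc=[]
#6 0x1d9→b59/s3 L1-HIT; vc=[]
#7 0x1eb→b61/s5 MISS; vc=[21]
#8 0xd5→b26/s2 L1-HIT; vc=[21]
#9 0xe1→b28/s4 MISS; vc=[21,44]
#10 0xaa→b21/s5 VC-HIT; vc=[61,44]
#11 0x161→b44/s4 VC-HIT; vc=[61,28]
#12 0xe6→b28/s4 VC-HIT; vc=[61,44]
#13 0xad→b21/s5 L1-HIT; vc=[61,44]

OUTCOME = VC-HIT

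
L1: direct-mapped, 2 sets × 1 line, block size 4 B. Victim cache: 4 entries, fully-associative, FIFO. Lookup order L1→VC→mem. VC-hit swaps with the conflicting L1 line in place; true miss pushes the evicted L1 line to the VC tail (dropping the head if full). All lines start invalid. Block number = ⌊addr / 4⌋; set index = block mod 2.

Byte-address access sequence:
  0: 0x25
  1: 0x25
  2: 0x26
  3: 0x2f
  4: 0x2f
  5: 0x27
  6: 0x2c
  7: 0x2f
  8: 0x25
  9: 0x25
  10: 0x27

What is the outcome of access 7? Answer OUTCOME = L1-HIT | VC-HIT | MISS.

#0 0x25→b9/s1 MISS; vc=[]
#1 0x25→b9/s1 L1-HIT; vc=[]
#2 0x26→b9/s1 L1-HIT; vc=[]
#3 0x2f→b11/s1 MISS; vc=[9]
#4 0x2f→b11/s1 L1-HIT; vc=[9]
#5 0x27→b9/s1 VC-HIT; vc=[11]
#6 0x2c→b11/s1 VC-HIT; vc=[9]
#7 0x2f→b11/s1 L1-HIT; vc=[9]
#8 0x25→b9/s1 VC-HIT; vc=[11]
#9 0x25→b9/s1 L1-HIT; vc=[11]
#10 0x27→b9/s1 L1-HIT; vc=[11]

OUTCOME = L1-HIT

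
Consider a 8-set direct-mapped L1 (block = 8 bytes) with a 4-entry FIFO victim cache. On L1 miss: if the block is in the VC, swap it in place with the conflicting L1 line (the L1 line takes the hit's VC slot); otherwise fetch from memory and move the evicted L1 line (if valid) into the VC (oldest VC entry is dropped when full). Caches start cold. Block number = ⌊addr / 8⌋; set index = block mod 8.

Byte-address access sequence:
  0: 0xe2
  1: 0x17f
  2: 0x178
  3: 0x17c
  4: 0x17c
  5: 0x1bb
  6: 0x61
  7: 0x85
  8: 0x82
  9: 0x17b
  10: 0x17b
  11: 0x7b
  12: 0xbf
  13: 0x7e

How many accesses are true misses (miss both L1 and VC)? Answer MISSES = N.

#0 0xe2→b28/s4 MISS; vc=[]
#1 0x17f→b47/s7 MISS; vc=[]
#2 0x178→b47/s7 L1-HIT; vc=[]
#3 0x17c→b47/s7 L1-HIT; vc=[]
#4 0x17c→b47/s7 L1-HIT; vc=[]
#5 0x1bb→b55/s7 MISS; vc=[47]
#6 0x61→b12/s4 MISS; vc=[47,28]
#7 0x85→b16/s0 MISS; vc=[47,28]
#8 0x82→b16/s0 L1-HIT; vc=[47,28]
#9 0x17b→b47/s7 VC-HIT; vc=[55,28]
#10 0x17b→b47/s7 L1-HIT; vc=[55,28]
#11 0x7b→b15/s7 MISS; vc=[55,28,47]
#12 0xbf→b23/s7 MISS; vc=[55,28,47,15]
#13 0x7e→b15/s7 VC-HIT; vc=[55,28,47,23]

MISSES = 7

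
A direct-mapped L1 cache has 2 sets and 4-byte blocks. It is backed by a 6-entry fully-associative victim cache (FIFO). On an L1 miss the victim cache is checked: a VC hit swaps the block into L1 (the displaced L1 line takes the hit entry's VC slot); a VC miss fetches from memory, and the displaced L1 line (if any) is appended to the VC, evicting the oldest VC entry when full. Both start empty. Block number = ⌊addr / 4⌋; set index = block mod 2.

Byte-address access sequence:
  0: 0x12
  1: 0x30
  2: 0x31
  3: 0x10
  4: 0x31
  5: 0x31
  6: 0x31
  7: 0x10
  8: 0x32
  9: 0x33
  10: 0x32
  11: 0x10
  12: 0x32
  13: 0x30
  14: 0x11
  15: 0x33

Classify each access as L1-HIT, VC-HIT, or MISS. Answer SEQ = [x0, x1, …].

0: 0x12 (blk 4, set 0) → MISS  vc=[]
1: 0x30 (blk 12, set 0) → MISS  vc=[4]
2: 0x31 (blk 12, set 0) → L1-HIT  vc=[4]
3: 0x10 (blk 4, set 0) → VC-HIT  vc=[12]
4: 0x31 (blk 12, set 0) → VC-HIT  vc=[4]
5: 0x31 (blk 12, set 0) → L1-HIT  vc=[4]
6: 0x31 (blk 12, set 0) → L1-HIT  vc=[4]
7: 0x10 (blk 4, set 0) → VC-HIT  vc=[12]
8: 0x32 (blk 12, set 0) → VC-HIT  vc=[4]
9: 0x33 (blk 12, set 0) → L1-HIT  vc=[4]
10: 0x32 (blk 12, set 0) → L1-HIT  vc=[4]
11: 0x10 (blk 4, set 0) → VC-HIT  vc=[12]
12: 0x32 (blk 12, set 0) → VC-HIT  vc=[4]
13: 0x30 (blk 12, set 0) → L1-HIT  vc=[4]
14: 0x11 (blk 4, set 0) → VC-HIT  vc=[12]
15: 0x33 (blk 12, set 0) → VC-HIT  vc=[4]

SEQ = [MISS, MISS, L1-HIT, VC-HIT, VC-HIT, L1-HIT, L1-HIT, VC-HIT, VC-HIT, L1-HIT, L1-HIT, VC-HIT, VC-HIT, L1-HIT, VC-HIT, VC-HIT]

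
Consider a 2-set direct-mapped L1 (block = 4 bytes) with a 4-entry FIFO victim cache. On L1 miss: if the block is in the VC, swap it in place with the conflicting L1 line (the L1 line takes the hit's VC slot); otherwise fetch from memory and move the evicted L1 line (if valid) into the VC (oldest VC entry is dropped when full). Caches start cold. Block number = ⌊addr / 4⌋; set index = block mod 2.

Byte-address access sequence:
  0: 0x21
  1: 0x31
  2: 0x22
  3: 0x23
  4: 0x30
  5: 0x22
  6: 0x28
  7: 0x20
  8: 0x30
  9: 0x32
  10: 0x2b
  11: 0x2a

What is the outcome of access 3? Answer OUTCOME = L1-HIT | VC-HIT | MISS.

OUTCOME = L1-HIT

  [0] addr=0x21 blk=8 s=0: MISS | VC []
  [1] addr=0x31 blk=12 s=0: MISS | VC [8]
  [2] addr=0x22 blk=8 s=0: VC-HIT | VC [12]
  [3] addr=0x23 blk=8 s=0: L1-HIT | VC [12]
  [4] addr=0x30 blk=12 s=0: VC-HIT | VC [8]
  [5] addr=0x22 blk=8 s=0: VC-HIT | VC [12]
  [6] addr=0x28 blk=10 s=0: MISS | VC [12, 8]
  [7] addr=0x20 blk=8 s=0: VC-HIT | VC [12, 10]
  [8] addr=0x30 blk=12 s=0: VC-HIT | VC [8, 10]
  [9] addr=0x32 blk=12 s=0: L1-HIT | VC [8, 10]
  [10] addr=0x2b blk=10 s=0: VC-HIT | VC [8, 12]
  [11] addr=0x2a blk=10 s=0: L1-HIT | VC [8, 12]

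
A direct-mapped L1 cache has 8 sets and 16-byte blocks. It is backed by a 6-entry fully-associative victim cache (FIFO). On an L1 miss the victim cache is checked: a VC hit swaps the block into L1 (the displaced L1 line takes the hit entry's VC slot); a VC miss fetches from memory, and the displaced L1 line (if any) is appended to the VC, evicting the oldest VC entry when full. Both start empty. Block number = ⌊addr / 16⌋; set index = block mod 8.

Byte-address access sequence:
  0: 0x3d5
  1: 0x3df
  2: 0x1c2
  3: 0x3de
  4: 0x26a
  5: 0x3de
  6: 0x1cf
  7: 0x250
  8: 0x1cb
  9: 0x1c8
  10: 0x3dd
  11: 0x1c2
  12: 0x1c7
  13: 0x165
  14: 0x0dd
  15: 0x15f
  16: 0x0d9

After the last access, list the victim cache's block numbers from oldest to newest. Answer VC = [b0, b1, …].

VC = [37, 38, 61, 21]

#0 0x3d5→b61/s5 MISS; vc=[]
#1 0x3df→b61/s5 L1-HIT; vc=[]
#2 0x1c2→b28/s4 MISS; vc=[]
#3 0x3de→b61/s5 L1-HIT; vc=[]
#4 0x26a→b38/s6 MISS; vc=[]
#5 0x3de→b61/s5 L1-HIT; vc=[]
#6 0x1cf→b28/s4 L1-HIT; vc=[]
#7 0x250→b37/s5 MISS; vc=[61]
#8 0x1cb→b28/s4 L1-HIT; vc=[61]
#9 0x1c8→b28/s4 L1-HIT; vc=[61]
#10 0x3dd→b61/s5 VC-HIT; vc=[37]
#11 0x1c2→b28/s4 L1-HIT; vc=[37]
#12 0x1c7→b28/s4 L1-HIT; vc=[37]
#13 0x165→b22/s6 MISS; vc=[37,38]
#14 0xdd→b13/s5 MISS; vc=[37,38,61]
#15 0x15f→b21/s5 MISS; vc=[37,38,61,13]
#16 0xd9→b13/s5 VC-HIT; vc=[37,38,61,21]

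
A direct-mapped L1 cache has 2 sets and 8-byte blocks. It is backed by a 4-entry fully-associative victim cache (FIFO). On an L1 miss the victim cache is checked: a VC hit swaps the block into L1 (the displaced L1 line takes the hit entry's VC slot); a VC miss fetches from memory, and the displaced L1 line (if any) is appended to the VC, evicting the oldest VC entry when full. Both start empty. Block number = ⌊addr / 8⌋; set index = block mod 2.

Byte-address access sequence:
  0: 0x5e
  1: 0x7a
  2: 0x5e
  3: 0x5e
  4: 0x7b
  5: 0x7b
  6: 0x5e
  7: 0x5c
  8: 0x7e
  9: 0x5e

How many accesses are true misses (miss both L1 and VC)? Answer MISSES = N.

#0 0x5e→b11/s1 MISS; vc=[]
#1 0x7a→b15/s1 MISS; vc=[11]
#2 0x5e→b11/s1 VC-HIT; vc=[15]
#3 0x5e→b11/s1 L1-HIT; vc=[15]
#4 0x7b→b15/s1 VC-HIT; vc=[11]
#5 0x7b→b15/s1 L1-HIT; vc=[11]
#6 0x5e→b11/s1 VC-HIT; vc=[15]
#7 0x5c→b11/s1 L1-HIT; vc=[15]
#8 0x7e→b15/s1 VC-HIT; vc=[11]
#9 0x5e→b11/s1 VC-HIT; vc=[15]

MISSES = 2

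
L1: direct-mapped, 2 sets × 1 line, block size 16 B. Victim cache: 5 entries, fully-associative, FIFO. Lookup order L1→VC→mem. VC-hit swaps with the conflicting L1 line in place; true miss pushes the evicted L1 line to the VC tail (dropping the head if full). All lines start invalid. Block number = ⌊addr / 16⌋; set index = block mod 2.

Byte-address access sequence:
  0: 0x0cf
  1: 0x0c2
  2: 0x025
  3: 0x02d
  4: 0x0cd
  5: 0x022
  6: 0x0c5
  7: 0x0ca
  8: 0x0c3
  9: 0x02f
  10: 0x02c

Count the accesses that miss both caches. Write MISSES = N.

0: 0xcf (blk 12, set 0) → MISS  vc=[]
1: 0xc2 (blk 12, set 0) → L1-HIT  vc=[]
2: 0x25 (blk 2, set 0) → MISS  vc=[12]
3: 0x2d (blk 2, set 0) → L1-HIT  vc=[12]
4: 0xcd (blk 12, set 0) → VC-HIT  vc=[2]
5: 0x22 (blk 2, set 0) → VC-HIT  vc=[12]
6: 0xc5 (blk 12, set 0) → VC-HIT  vc=[2]
7: 0xca (blk 12, set 0) → L1-HIT  vc=[2]
8: 0xc3 (blk 12, set 0) → L1-HIT  vc=[2]
9: 0x2f (blk 2, set 0) → VC-HIT  vc=[12]
10: 0x2c (blk 2, set 0) → L1-HIT  vc=[12]

MISSES = 2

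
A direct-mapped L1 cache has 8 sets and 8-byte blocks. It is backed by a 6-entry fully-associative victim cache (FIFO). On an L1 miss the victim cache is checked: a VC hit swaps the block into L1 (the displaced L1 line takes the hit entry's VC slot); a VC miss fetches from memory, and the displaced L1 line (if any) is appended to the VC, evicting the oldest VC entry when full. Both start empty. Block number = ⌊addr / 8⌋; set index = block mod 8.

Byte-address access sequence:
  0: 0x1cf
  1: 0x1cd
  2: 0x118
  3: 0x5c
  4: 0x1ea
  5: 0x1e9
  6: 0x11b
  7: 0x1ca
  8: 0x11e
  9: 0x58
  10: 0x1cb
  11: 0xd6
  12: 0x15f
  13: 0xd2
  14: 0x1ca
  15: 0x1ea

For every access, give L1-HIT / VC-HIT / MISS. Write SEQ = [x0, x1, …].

SEQ = [MISS, L1-HIT, MISS, MISS, MISS, L1-HIT, VC-HIT, L1-HIT, L1-HIT, VC-HIT, L1-HIT, MISS, MISS, L1-HIT, L1-HIT, L1-HIT]

0: 0x1cf (blk 57, set 1) → MISS  vc=[]
1: 0x1cd (blk 57, set 1) → L1-HIT  vc=[]
2: 0x118 (blk 35, set 3) → MISS  vc=[]
3: 0x5c (blk 11, set 3) → MISS  vc=[35]
4: 0x1ea (blk 61, set 5) → MISS  vc=[35]
5: 0x1e9 (blk 61, set 5) → L1-HIT  vc=[35]
6: 0x11b (blk 35, set 3) → VC-HIT  vc=[11]
7: 0x1ca (blk 57, set 1) → L1-HIT  vc=[11]
8: 0x11e (blk 35, set 3) → L1-HIT  vc=[11]
9: 0x58 (blk 11, set 3) → VC-HIT  vc=[35]
10: 0x1cb (blk 57, set 1) → L1-HIT  vc=[35]
11: 0xd6 (blk 26, set 2) → MISS  vc=[35]
12: 0x15f (blk 43, set 3) → MISS  vc=[35, 11]
13: 0xd2 (blk 26, set 2) → L1-HIT  vc=[35, 11]
14: 0x1ca (blk 57, set 1) → L1-HIT  vc=[35, 11]
15: 0x1ea (blk 61, set 5) → L1-HIT  vc=[35, 11]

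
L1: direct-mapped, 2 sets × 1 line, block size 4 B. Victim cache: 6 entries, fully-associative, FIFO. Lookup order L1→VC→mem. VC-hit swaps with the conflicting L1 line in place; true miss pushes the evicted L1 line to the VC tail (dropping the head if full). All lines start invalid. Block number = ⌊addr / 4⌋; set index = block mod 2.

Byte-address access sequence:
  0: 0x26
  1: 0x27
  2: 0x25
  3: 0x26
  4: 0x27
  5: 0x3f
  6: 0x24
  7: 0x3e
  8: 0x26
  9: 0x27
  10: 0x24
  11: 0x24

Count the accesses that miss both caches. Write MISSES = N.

#0 0x26→b9/s1 MISS; vc=[]
#1 0x27→b9/s1 L1-HIT; vc=[]
#2 0x25→b9/s1 L1-HIT; vc=[]
#3 0x26→b9/s1 L1-HIT; vc=[]
#4 0x27→b9/s1 L1-HIT; vc=[]
#5 0x3f→b15/s1 MISS; vc=[9]
#6 0x24→b9/s1 VC-HIT; vc=[15]
#7 0x3e→b15/s1 VC-HIT; vc=[9]
#8 0x26→b9/s1 VC-HIT; vc=[15]
#9 0x27→b9/s1 L1-HIT; vc=[15]
#10 0x24→b9/s1 L1-HIT; vc=[15]
#11 0x24→b9/s1 L1-HIT; vc=[15]

MISSES = 2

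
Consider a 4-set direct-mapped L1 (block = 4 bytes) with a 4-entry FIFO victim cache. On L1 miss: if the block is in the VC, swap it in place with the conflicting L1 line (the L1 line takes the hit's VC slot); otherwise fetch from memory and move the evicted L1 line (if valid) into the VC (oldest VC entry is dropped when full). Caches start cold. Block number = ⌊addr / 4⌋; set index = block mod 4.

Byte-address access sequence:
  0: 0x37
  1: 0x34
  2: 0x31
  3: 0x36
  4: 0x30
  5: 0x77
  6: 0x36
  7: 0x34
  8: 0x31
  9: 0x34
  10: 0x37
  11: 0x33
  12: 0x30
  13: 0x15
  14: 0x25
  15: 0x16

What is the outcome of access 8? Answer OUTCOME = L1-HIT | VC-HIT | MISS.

OUTCOME = L1-HIT

  [0] addr=0x37 blk=13 s=1: MISS | VC []
  [1] addr=0x34 blk=13 s=1: L1-HIT | VC []
  [2] addr=0x31 blk=12 s=0: MISS | VC []
  [3] addr=0x36 blk=13 s=1: L1-HIT | VC []
  [4] addr=0x30 blk=12 s=0: L1-HIT | VC []
  [5] addr=0x77 blk=29 s=1: MISS | VC [13]
  [6] addr=0x36 blk=13 s=1: VC-HIT | VC [29]
  [7] addr=0x34 blk=13 s=1: L1-HIT | VC [29]
  [8] addr=0x31 blk=12 s=0: L1-HIT | VC [29]
  [9] addr=0x34 blk=13 s=1: L1-HIT | VC [29]
  [10] addr=0x37 blk=13 s=1: L1-HIT | VC [29]
  [11] addr=0x33 blk=12 s=0: L1-HIT | VC [29]
  [12] addr=0x30 blk=12 s=0: L1-HIT | VC [29]
  [13] addr=0x15 blk=5 s=1: MISS | VC [29, 13]
  [14] addr=0x25 blk=9 s=1: MISS | VC [29, 13, 5]
  [15] addr=0x16 blk=5 s=1: VC-HIT | VC [29, 13, 9]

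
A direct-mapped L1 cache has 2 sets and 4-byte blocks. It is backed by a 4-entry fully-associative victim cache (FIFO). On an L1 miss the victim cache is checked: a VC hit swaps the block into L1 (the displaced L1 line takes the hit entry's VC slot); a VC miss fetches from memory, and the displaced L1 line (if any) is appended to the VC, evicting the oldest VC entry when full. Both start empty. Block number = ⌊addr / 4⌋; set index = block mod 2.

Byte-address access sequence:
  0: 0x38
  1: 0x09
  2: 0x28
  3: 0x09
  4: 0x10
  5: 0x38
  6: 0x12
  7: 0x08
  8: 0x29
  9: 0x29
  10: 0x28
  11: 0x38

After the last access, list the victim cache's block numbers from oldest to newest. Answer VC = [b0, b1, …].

VC = [10, 2, 4]

#0 0x38→b14/s0 MISS; vc=[]
#1 0x9→b2/s0 MISS; vc=[14]
#2 0x28→b10/s0 MISS; vc=[14,2]
#3 0x9→b2/s0 VC-HIT; vc=[14,10]
#4 0x10→b4/s0 MISS; vc=[14,10,2]
#5 0x38→b14/s0 VC-HIT; vc=[4,10,2]
#6 0x12→b4/s0 VC-HIT; vc=[14,10,2]
#7 0x8→b2/s0 VC-HIT; vc=[14,10,4]
#8 0x29→b10/s0 VC-HIT; vc=[14,2,4]
#9 0x29→b10/s0 L1-HIT; vc=[14,2,4]
#10 0x28→b10/s0 L1-HIT; vc=[14,2,4]
#11 0x38→b14/s0 VC-HIT; vc=[10,2,4]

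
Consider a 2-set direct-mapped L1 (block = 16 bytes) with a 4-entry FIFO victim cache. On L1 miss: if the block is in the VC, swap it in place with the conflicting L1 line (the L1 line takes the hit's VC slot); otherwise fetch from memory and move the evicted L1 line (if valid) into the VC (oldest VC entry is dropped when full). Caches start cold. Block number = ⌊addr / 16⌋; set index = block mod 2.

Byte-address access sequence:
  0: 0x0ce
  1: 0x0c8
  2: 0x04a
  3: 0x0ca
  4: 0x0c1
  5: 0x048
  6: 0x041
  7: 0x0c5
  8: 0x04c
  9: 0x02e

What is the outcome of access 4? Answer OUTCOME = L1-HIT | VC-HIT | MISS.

OUTCOME = L1-HIT

#0 0xce→b12/s0 MISS; vc=[]
#1 0xc8→b12/s0 L1-HIT; vc=[]
#2 0x4a→b4/s0 MISS; vc=[12]
#3 0xca→b12/s0 VC-HIT; vc=[4]
#4 0xc1→b12/s0 L1-HIT; vc=[4]
#5 0x48→b4/s0 VC-HIT; vc=[12]
#6 0x41→b4/s0 L1-HIT; vc=[12]
#7 0xc5→b12/s0 VC-HIT; vc=[4]
#8 0x4c→b4/s0 VC-HIT; vc=[12]
#9 0x2e→b2/s0 MISS; vc=[12,4]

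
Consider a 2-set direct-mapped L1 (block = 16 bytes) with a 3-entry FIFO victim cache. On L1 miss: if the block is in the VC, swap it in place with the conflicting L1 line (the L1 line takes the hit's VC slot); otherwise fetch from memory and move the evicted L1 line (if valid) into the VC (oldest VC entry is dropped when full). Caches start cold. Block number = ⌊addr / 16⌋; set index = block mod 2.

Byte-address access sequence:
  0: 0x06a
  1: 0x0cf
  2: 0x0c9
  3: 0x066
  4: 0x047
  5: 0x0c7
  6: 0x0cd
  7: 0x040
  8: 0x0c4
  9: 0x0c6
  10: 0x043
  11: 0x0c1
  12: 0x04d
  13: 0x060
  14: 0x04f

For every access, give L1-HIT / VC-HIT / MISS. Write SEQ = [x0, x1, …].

0: 0x6a (blk 6, set 0) → MISS  vc=[]
1: 0xcf (blk 12, set 0) → MISS  vc=[6]
2: 0xc9 (blk 12, set 0) → L1-HIT  vc=[6]
3: 0x66 (blk 6, set 0) → VC-HIT  vc=[12]
4: 0x47 (blk 4, set 0) → MISS  vc=[12, 6]
5: 0xc7 (blk 12, set 0) → VC-HIT  vc=[4, 6]
6: 0xcd (blk 12, set 0) → L1-HIT  vc=[4, 6]
7: 0x40 (blk 4, set 0) → VC-HIT  vc=[12, 6]
8: 0xc4 (blk 12, set 0) → VC-HIT  vc=[4, 6]
9: 0xc6 (blk 12, set 0) → L1-HIT  vc=[4, 6]
10: 0x43 (blk 4, set 0) → VC-HIT  vc=[12, 6]
11: 0xc1 (blk 12, set 0) → VC-HIT  vc=[4, 6]
12: 0x4d (blk 4, set 0) → VC-HIT  vc=[12, 6]
13: 0x60 (blk 6, set 0) → VC-HIT  vc=[12, 4]
14: 0x4f (blk 4, set 0) → VC-HIT  vc=[12, 6]

SEQ = [MISS, MISS, L1-HIT, VC-HIT, MISS, VC-HIT, L1-HIT, VC-HIT, VC-HIT, L1-HIT, VC-HIT, VC-HIT, VC-HIT, VC-HIT, VC-HIT]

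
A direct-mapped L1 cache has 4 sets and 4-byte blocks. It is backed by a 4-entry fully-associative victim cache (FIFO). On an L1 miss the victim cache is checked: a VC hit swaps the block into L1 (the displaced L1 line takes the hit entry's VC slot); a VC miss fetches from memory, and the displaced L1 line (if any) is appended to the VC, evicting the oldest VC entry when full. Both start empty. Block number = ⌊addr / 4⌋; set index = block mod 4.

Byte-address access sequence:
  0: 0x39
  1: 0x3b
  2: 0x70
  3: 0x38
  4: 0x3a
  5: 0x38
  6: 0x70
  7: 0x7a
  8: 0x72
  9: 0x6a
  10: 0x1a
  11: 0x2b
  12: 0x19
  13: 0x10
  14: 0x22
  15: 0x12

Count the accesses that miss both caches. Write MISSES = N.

MISSES = 8

  [0] addr=0x39 blk=14 s=2: MISS | VC []
  [1] addr=0x3b blk=14 s=2: L1-HIT | VC []
  [2] addr=0x70 blk=28 s=0: MISS | VC []
  [3] addr=0x38 blk=14 s=2: L1-HIT | VC []
  [4] addr=0x3a blk=14 s=2: L1-HIT | VC []
  [5] addr=0x38 blk=14 s=2: L1-HIT | VC []
  [6] addr=0x70 blk=28 s=0: L1-HIT | VC []
  [7] addr=0x7a blk=30 s=2: MISS | VC [14]
  [8] addr=0x72 blk=28 s=0: L1-HIT | VC [14]
  [9] addr=0x6a blk=26 s=2: MISS | VC [14, 30]
  [10] addr=0x1a blk=6 s=2: MISS | VC [14, 30, 26]
  [11] addr=0x2b blk=10 s=2: MISS | VC [14, 30, 26, 6]
  [12] addr=0x19 blk=6 s=2: VC-HIT | VC [14, 30, 26, 10]
  [13] addr=0x10 blk=4 s=0: MISS | VC [30, 26, 10, 28]
  [14] addr=0x22 blk=8 s=0: MISS | VC [26, 10, 28, 4]
  [15] addr=0x12 blk=4 s=0: VC-HIT | VC [26, 10, 28, 8]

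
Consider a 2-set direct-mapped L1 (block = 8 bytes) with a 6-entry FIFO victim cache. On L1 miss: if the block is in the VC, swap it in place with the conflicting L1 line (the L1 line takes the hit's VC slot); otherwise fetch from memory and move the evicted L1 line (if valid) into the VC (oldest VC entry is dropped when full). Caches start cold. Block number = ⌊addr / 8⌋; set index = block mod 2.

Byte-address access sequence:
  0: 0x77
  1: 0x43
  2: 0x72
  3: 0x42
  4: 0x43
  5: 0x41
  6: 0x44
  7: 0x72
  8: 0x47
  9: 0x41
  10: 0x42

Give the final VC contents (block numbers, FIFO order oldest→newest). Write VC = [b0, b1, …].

VC = [14]

#0 0x77→b14/s0 MISS; vc=[]
#1 0x43→b8/s0 MISS; vc=[14]
#2 0x72→b14/s0 VC-HIT; vc=[8]
#3 0x42→b8/s0 VC-HIT; vc=[14]
#4 0x43→b8/s0 L1-HIT; vc=[14]
#5 0x41→b8/s0 L1-HIT; vc=[14]
#6 0x44→b8/s0 L1-HIT; vc=[14]
#7 0x72→b14/s0 VC-HIT; vc=[8]
#8 0x47→b8/s0 VC-HIT; vc=[14]
#9 0x41→b8/s0 L1-HIT; vc=[14]
#10 0x42→b8/s0 L1-HIT; vc=[14]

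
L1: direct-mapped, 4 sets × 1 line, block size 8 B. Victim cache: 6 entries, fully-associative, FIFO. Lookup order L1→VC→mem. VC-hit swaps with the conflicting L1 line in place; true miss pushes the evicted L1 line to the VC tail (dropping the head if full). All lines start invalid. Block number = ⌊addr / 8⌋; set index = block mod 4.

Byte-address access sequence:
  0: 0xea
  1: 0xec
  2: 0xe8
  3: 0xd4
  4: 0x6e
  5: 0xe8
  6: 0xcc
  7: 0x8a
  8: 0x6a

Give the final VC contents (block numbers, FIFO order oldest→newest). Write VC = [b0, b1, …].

VC = [17, 29, 25]

  [0] addr=0xea blk=29 s=1: MISS | VC []
  [1] addr=0xec blk=29 s=1: L1-HIT | VC []
  [2] addr=0xe8 blk=29 s=1: L1-HIT | VC []
  [3] addr=0xd4 blk=26 s=2: MISS | VC []
  [4] addr=0x6e blk=13 s=1: MISS | VC [29]
  [5] addr=0xe8 blk=29 s=1: VC-HIT | VC [13]
  [6] addr=0xcc blk=25 s=1: MISS | VC [13, 29]
  [7] addr=0x8a blk=17 s=1: MISS | VC [13, 29, 25]
  [8] addr=0x6a blk=13 s=1: VC-HIT | VC [17, 29, 25]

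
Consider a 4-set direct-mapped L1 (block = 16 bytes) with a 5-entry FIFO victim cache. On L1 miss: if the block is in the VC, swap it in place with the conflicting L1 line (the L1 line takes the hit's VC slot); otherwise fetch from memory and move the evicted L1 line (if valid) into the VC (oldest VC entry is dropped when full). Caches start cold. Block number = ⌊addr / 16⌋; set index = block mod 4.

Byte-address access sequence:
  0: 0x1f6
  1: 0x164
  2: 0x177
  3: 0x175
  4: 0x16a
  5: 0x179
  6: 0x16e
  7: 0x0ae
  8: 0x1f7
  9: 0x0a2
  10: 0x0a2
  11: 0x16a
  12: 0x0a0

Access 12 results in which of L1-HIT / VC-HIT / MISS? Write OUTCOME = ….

#0 0x1f6→b31/s3 MISS; vc=[]
#1 0x164→b22/s2 MISS; vc=[]
#2 0x177→b23/s3 MISS; vc=[31]
#3 0x175→b23/s3 L1-HIT; vc=[31]
#4 0x16a→b22/s2 L1-HIT; vc=[31]
#5 0x179→b23/s3 L1-HIT; vc=[31]
#6 0x16e→b22/s2 L1-HIT; vc=[31]
#7 0xae→b10/s2 MISS; vc=[31,22]
#8 0x1f7→b31/s3 VC-HIT; vc=[23,22]
#9 0xa2→b10/s2 L1-HIT; vc=[23,22]
#10 0xa2→b10/s2 L1-HIT; vc=[23,22]
#11 0x16a→b22/s2 VC-HIT; vc=[23,10]
#12 0xa0→b10/s2 VC-HIT; vc=[23,22]

OUTCOME = VC-HIT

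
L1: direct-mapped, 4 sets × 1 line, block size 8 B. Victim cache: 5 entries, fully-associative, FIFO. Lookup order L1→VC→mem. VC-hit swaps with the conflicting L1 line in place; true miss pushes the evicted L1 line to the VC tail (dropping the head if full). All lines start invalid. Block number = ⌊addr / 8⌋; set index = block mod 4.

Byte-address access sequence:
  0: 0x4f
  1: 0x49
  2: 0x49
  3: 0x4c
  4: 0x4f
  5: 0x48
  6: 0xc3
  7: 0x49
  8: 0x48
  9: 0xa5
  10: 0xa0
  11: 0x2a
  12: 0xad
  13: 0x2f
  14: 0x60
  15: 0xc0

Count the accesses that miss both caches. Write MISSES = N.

0: 0x4f (blk 9, set 1) → MISS  vc=[]
1: 0x49 (blk 9, set 1) → L1-HIT  vc=[]
2: 0x49 (blk 9, set 1) → L1-HIT  vc=[]
3: 0x4c (blk 9, set 1) → L1-HIT  vc=[]
4: 0x4f (blk 9, set 1) → L1-HIT  vc=[]
5: 0x48 (blk 9, set 1) → L1-HIT  vc=[]
6: 0xc3 (blk 24, set 0) → MISS  vc=[]
7: 0x49 (blk 9, set 1) → L1-HIT  vc=[]
8: 0x48 (blk 9, set 1) → L1-HIT  vc=[]
9: 0xa5 (blk 20, set 0) → MISS  vc=[24]
10: 0xa0 (blk 20, set 0) → L1-HIT  vc=[24]
11: 0x2a (blk 5, set 1) → MISS  vc=[24, 9]
12: 0xad (blk 21, set 1) → MISS  vc=[24, 9, 5]
13: 0x2f (blk 5, set 1) → VC-HIT  vc=[24, 9, 21]
14: 0x60 (blk 12, set 0) → MISS  vc=[24, 9, 21, 20]
15: 0xc0 (blk 24, set 0) → VC-HIT  vc=[12, 9, 21, 20]

MISSES = 6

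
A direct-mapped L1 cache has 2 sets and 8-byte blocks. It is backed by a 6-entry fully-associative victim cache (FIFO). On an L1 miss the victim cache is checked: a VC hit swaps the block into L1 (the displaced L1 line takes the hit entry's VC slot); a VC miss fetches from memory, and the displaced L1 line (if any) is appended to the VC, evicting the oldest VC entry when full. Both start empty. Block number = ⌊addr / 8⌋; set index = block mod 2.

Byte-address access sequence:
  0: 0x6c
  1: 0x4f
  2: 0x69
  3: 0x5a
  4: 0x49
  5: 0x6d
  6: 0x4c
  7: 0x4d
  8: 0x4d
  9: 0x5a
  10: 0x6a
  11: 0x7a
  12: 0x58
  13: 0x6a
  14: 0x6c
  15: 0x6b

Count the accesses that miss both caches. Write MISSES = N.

MISSES = 4

  [0] addr=0x6c blk=13 s=1: MISS | VC []
  [1] addr=0x4f blk=9 s=1: MISS | VC [13]
  [2] addr=0x69 blk=13 s=1: VC-HIT | VC [9]
  [3] addr=0x5a blk=11 s=1: MISS | VC [9, 13]
  [4] addr=0x49 blk=9 s=1: VC-HIT | VC [11, 13]
  [5] addr=0x6d blk=13 s=1: VC-HIT | VC [11, 9]
  [6] addr=0x4c blk=9 s=1: VC-HIT | VC [11, 13]
  [7] addr=0x4d blk=9 s=1: L1-HIT | VC [11, 13]
  [8] addr=0x4d blk=9 s=1: L1-HIT | VC [11, 13]
  [9] addr=0x5a blk=11 s=1: VC-HIT | VC [9, 13]
  [10] addr=0x6a blk=13 s=1: VC-HIT | VC [9, 11]
  [11] addr=0x7a blk=15 s=1: MISS | VC [9, 11, 13]
  [12] addr=0x58 blk=11 s=1: VC-HIT | VC [9, 15, 13]
  [13] addr=0x6a blk=13 s=1: VC-HIT | VC [9, 15, 11]
  [14] addr=0x6c blk=13 s=1: L1-HIT | VC [9, 15, 11]
  [15] addr=0x6b blk=13 s=1: L1-HIT | VC [9, 15, 11]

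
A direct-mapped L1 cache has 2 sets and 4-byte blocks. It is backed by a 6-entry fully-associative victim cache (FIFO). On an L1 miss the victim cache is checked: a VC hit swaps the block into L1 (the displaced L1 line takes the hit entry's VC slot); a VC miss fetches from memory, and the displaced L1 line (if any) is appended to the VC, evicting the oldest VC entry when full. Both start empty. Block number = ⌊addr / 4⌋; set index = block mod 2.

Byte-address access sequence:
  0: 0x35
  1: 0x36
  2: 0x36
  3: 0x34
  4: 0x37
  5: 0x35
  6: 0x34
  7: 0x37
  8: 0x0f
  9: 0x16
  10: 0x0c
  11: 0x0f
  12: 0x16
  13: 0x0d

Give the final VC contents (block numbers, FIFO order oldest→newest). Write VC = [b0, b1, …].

#0 0x35→b13/s1 MISS; vc=[]
#1 0x36→b13/s1 L1-HIT; vc=[]
#2 0x36→b13/s1 L1-HIT; vc=[]
#3 0x34→b13/s1 L1-HIT; vc=[]
#4 0x37→b13/s1 L1-HIT; vc=[]
#5 0x35→b13/s1 L1-HIT; vc=[]
#6 0x34→b13/s1 L1-HIT; vc=[]
#7 0x37→b13/s1 L1-HIT; vc=[]
#8 0xf→b3/s1 MISS; vc=[13]
#9 0x16→b5/s1 MISS; vc=[13,3]
#10 0xc→b3/s1 VC-HIT; vc=[13,5]
#11 0xf→b3/s1 L1-HIT; vc=[13,5]
#12 0x16→b5/s1 VC-HIT; vc=[13,3]
#13 0xd→b3/s1 VC-HIT; vc=[13,5]

VC = [13, 5]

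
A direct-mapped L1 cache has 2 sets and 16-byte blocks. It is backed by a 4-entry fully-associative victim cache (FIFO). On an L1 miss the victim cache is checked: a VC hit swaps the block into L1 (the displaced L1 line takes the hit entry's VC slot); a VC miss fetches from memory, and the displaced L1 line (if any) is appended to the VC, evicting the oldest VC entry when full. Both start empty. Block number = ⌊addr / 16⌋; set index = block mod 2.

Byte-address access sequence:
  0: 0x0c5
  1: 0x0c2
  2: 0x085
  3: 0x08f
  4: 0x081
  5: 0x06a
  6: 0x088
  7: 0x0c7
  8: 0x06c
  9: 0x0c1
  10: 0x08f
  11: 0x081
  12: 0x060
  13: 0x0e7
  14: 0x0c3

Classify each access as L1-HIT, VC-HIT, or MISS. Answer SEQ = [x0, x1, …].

0: 0xc5 (blk 12, set 0) → MISS  vc=[]
1: 0xc2 (blk 12, set 0) → L1-HIT  vc=[]
2: 0x85 (blk 8, set 0) → MISS  vc=[12]
3: 0x8f (blk 8, set 0) → L1-HIT  vc=[12]
4: 0x81 (blk 8, set 0) → L1-HIT  vc=[12]
5: 0x6a (blk 6, set 0) → MISS  vc=[12, 8]
6: 0x88 (blk 8, set 0) → VC-HIT  vc=[12, 6]
7: 0xc7 (blk 12, set 0) → VC-HIT  vc=[8, 6]
8: 0x6c (blk 6, set 0) → VC-HIT  vc=[8, 12]
9: 0xc1 (blk 12, set 0) → VC-HIT  vc=[8, 6]
10: 0x8f (blk 8, set 0) → VC-HIT  vc=[12, 6]
11: 0x81 (blk 8, set 0) → L1-HIT  vc=[12, 6]
12: 0x60 (blk 6, set 0) → VC-HIT  vc=[12, 8]
13: 0xe7 (blk 14, set 0) → MISS  vc=[12, 8, 6]
14: 0xc3 (blk 12, set 0) → VC-HIT  vc=[14, 8, 6]

SEQ = [MISS, L1-HIT, MISS, L1-HIT, L1-HIT, MISS, VC-HIT, VC-HIT, VC-HIT, VC-HIT, VC-HIT, L1-HIT, VC-HIT, MISS, VC-HIT]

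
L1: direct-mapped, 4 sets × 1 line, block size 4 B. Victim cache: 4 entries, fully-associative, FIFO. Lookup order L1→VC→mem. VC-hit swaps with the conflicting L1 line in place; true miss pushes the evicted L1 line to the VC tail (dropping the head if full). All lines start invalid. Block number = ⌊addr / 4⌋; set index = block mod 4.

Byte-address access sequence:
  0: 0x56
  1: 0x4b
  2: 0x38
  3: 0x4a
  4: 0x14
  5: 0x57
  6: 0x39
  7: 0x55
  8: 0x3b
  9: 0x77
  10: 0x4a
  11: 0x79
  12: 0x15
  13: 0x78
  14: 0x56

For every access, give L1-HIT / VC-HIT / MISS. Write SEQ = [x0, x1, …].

0: 0x56 (blk 21, set 1) → MISS  vc=[]
1: 0x4b (blk 18, set 2) → MISS  vc=[]
2: 0x38 (blk 14, set 2) → MISS  vc=[18]
3: 0x4a (blk 18, set 2) → VC-HIT  vc=[14]
4: 0x14 (blk 5, set 1) → MISS  vc=[14, 21]
5: 0x57 (blk 21, set 1) → VC-HIT  vc=[14, 5]
6: 0x39 (blk 14, set 2) → VC-HIT  vc=[18, 5]
7: 0x55 (blk 21, set 1) → L1-HIT  vc=[18, 5]
8: 0x3b (blk 14, set 2) → L1-HIT  vc=[18, 5]
9: 0x77 (blk 29, set 1) → MISS  vc=[18, 5, 21]
10: 0x4a (blk 18, set 2) → VC-HIT  vc=[14, 5, 21]
11: 0x79 (blk 30, set 2) → MISS  vc=[14, 5, 21, 18]
12: 0x15 (blk 5, set 1) → VC-HIT  vc=[14, 29, 21, 18]
13: 0x78 (blk 30, set 2) → L1-HIT  vc=[14, 29, 21, 18]
14: 0x56 (blk 21, set 1) → VC-HIT  vc=[14, 29, 5, 18]

SEQ = [MISS, MISS, MISS, VC-HIT, MISS, VC-HIT, VC-HIT, L1-HIT, L1-HIT, MISS, VC-HIT, MISS, VC-HIT, L1-HIT, VC-HIT]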